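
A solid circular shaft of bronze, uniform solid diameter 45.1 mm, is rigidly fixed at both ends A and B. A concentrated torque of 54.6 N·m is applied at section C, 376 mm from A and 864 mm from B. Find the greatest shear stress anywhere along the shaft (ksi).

0.306 ksi

With uniform GJ and both ends fixed, compatibility θ_AC = θ_CB gives T_A·a = T_B·b, together with T_A + T_B = T₀.
T_A = T₀·b/(a+b) = 54.60·864/1240 = 38.04 N·m; T_B = 16.56 N·m.
τ in each portion: τ_AC = 2.11×10^6 Pa, τ_CB = 9.19×10^5 Pa; maximum is in AC.
τ_max = T_AC·r/J = 38.04·0.0226/4.06×10^-7 = 2.112×10^6 Pa.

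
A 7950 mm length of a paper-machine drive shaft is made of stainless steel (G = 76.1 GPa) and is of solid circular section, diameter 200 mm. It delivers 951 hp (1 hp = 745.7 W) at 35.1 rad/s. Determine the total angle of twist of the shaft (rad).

0.0134 rad

ω = 35.1 rad/s, so T = P/ω = 951×745.7 / 35.10 = 20200 N·m.
J = πd⁴/32 = π(0.200)⁴/32 = 1.571×10^-4 m⁴.
θ = T·L/(G·J) = 20200 × 7.95 / (76.1×10⁹ × 1.571×10^-4) = 0.01344 rad.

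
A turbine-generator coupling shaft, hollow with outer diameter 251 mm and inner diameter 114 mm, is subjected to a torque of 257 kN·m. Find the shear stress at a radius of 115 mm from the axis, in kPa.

79200 kPa

J = π(d_o⁴ − d_i⁴)/32 = π(0.251⁴ − 0.114⁴)/32 = 3.731×10^-4 m⁴.
Shear stress varies linearly with radius: τ = T·r/J = 257000 × 0.115 / 3.731×10^-4 = 7.922×10^7 Pa.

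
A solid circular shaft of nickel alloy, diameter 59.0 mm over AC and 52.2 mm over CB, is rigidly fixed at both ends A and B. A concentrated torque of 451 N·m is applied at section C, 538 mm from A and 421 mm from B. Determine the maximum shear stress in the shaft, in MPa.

Compatibility: T_A·a/J_AC = T_B·b/J_CB with T_A + T_B = T₀.
J_AC = 1.19×10^-6 m⁴, J_CB = 7.29×10^-7 m⁴, so T_A = T₀·(J_AC/a)/((J_AC/a)+(J_CB/b)) = 252.9 N·m, T_B = 198.1 N·m.
τ in each portion: τ_AC = 6.27×10^6 Pa, τ_CB = 7.09×10^6 Pa; maximum is in CB.
τ_max = T_CB·r/J = 198.1·0.0261/7.29×10^-7 = 7.092×10^6 Pa.

7.09 MPa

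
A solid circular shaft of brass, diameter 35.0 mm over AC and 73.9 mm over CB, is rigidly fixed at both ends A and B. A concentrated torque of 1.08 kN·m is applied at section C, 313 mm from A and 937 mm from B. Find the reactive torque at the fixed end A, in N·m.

Compatibility: T_A·a/J_AC = T_B·b/J_CB with T_A + T_B = T₀.
J_AC = 1.47×10^-7 m⁴, J_CB = 2.93×10^-6 m⁴, so T_A = T₀·(J_AC/a)/((J_AC/a)+(J_CB/b)) = 141.4 N·m, T_B = 938.6 N·m.

141 N·m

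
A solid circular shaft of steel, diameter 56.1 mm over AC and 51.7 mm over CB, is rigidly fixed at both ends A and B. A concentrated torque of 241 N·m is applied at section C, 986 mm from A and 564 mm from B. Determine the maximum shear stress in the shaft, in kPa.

Compatibility: T_A·a/J_AC = T_B·b/J_CB with T_A + T_B = T₀.
J_AC = 9.72×10^-7 m⁴, J_CB = 7.01×10^-7 m⁴, so T_A = T₀·(J_AC/a)/((J_AC/a)+(J_CB/b)) = 106.6 N·m, T_B = 134.4 N·m.
τ in each portion: τ_AC = 3.07×10^6 Pa, τ_CB = 4.95×10^6 Pa; maximum is in CB.
τ_max = T_CB·r/J = 134.4·0.0259/7.01×10^-7 = 4.954×10^6 Pa.

4950 kPa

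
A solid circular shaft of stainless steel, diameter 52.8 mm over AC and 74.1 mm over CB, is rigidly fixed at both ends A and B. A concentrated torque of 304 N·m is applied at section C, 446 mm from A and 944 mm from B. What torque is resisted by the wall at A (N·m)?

Compatibility: T_A·a/J_AC = T_B·b/J_CB with T_A + T_B = T₀.
J_AC = 7.63×10^-7 m⁴, J_CB = 2.96×10^-6 m⁴, so T_A = T₀·(J_AC/a)/((J_AC/a)+(J_CB/b)) = 107.3 N·m, T_B = 196.7 N·m.

107 N·m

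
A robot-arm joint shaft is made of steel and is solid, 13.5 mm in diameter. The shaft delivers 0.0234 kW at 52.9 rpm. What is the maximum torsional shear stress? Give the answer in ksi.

ω = 2π·52.9/60 = 5.540 rad/s, so T = P/ω = 0.0234×10³ / 5.540 = 4.224 N·m.
J = πd⁴/32 = π(0.0135)⁴/32 = 3.261×10^-9 m⁴.
τ_max = T·r/J = 4.224 × 0.00675 / 3.261×10^-9 = 8.744×10^6 Pa.

1.27 ksi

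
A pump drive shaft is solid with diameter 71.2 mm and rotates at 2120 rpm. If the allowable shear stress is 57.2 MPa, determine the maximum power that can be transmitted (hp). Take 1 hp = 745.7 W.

1210 hp

J = πd⁴/32 = π(0.0712)⁴/32 = 2.523×10^-6 m⁴.
T_max = τ_allow·J/r = 5.72×10^7 × 2.523×10^-6 / 0.0356 = 4054 N·m.
ω = 2π·2120/60 = 222.0 rad/s, so P_max = T_max·ω = 9.000×10^5 W.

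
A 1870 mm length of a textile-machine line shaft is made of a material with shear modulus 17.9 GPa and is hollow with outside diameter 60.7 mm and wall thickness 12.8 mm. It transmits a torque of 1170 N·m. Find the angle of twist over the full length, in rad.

J = π(d_o⁴ − d_i⁴)/32 = π(0.0607⁴ − 0.0351⁴)/32 = 1.184×10^-6 m⁴.
θ = T·L/(G·J) = 1170 × 1.87 / (17.9×10⁹ × 1.184×10^-6) = 0.1033 rad.

0.103 rad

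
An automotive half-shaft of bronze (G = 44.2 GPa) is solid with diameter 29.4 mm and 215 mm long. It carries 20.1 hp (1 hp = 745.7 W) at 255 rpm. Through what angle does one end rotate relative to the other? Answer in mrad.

37.2 mrad

ω = 2π·255/60 = 26.70 rad/s, so T = P/ω = 20.1×745.7 / 26.70 = 561.3 N·m.
J = πd⁴/32 = π(0.0294)⁴/32 = 7.335×10^-8 m⁴.
θ = T·L/(G·J) = 561.3 × 0.215 / (44.2×10⁹ × 7.335×10^-8) = 0.03722 rad.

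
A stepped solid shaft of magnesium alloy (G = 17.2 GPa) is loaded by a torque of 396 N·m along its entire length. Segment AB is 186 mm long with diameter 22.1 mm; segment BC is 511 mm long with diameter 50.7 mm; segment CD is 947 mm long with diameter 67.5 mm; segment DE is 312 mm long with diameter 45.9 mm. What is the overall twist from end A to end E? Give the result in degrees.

13.1°

J_AB = π(0.0221)⁴/32 = 2.34×10^-8 m⁴; J_BC = π(0.0507)⁴/32 = 6.49×10^-7 m⁴; J_CD = π(0.0675)⁴/32 = 2.04×10^-6 m⁴; J_DE = π(0.0459)⁴/32 = 4.36×10^-7 m⁴.
θ = (T/G)·Σ L_i/J_i = (396.0/17.2×10⁹)·(0.186/2.34×10^-8 + 0.511/6.49×10^-7 + 0.947/2.04×10^-6 + 0.312/4.36×10^-7) = 0.2282 rad.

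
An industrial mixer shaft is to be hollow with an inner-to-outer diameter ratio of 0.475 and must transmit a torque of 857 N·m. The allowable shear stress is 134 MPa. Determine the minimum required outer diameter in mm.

32.5 mm

For a hollow shaft with d_i/d_o = 0.475: τ_max = 16T/(π d_o³ (1−k⁴)), so d_o = [16T/(π τ_allow (1−k⁴))]^(1/3) = [16·857.0/(π·1.34×10^8·0.9491)]^(1/3) = 0.03250 m.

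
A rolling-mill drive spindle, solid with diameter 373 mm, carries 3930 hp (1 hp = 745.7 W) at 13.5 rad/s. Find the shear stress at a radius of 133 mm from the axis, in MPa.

15.2 MPa

ω = 13.5 rad/s, so T = P/ω = 3930×745.7 / 13.50 = 217100 N·m.
J = πd⁴/32 = π(0.373)⁴/32 = 1.900×10^-3 m⁴.
Shear stress varies linearly with radius: τ = T·r/J = 217100 × 0.133 / 1.900×10^-3 = 1.519×10^7 Pa.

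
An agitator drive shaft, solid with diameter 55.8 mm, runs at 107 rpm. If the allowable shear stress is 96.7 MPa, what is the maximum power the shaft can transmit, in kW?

37.0 kW

J = πd⁴/32 = π(0.0558)⁴/32 = 9.518×10^-7 m⁴.
T_max = τ_allow·J/r = 9.67×10^7 × 9.518×10^-7 / 0.0279 = 3299 N·m.
ω = 2π·107/60 = 11.21 rad/s, so P_max = T_max·ω = 3.696×10^4 W.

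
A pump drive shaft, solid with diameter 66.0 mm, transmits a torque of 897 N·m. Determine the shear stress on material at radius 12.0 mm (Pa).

J = πd⁴/32 = π(0.0660)⁴/32 = 1.863×10^-6 m⁴.
Shear stress varies linearly with radius: τ = T·r/J = 897.0 × 0.0120 / 1.863×10^-6 = 5.778×10^6 Pa.

5.78e6 Pa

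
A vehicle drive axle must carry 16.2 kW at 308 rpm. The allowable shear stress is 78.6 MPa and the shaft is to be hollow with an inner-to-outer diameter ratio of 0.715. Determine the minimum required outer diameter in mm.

35.3 mm

ω = 2π·308/60 = 32.25 rad/s, so T = P/ω = 16.2×10³ / 32.25 = 502.3 N·m.
For a hollow shaft with d_i/d_o = 0.715: τ_max = 16T/(π d_o³ (1−k⁴)), so d_o = [16T/(π τ_allow (1−k⁴))]^(1/3) = [16·502.3/(π·7.86×10^7·0.7386)]^(1/3) = 0.03532 m.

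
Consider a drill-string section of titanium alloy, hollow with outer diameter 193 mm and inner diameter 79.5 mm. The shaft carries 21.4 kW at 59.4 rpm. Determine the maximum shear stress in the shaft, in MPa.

ω = 2π·59.4/60 = 6.220 rad/s, so T = P/ω = 21.4×10³ / 6.220 = 3440 N·m.
J = π(d_o⁴ − d_i⁴)/32 = π(0.193⁴ − 0.0795⁴)/32 = 1.323×10^-4 m⁴.
τ_max = T·r/J = 3440 × 0.0965 / 1.323×10^-4 = 2.509×10^6 Pa.

2.51 MPa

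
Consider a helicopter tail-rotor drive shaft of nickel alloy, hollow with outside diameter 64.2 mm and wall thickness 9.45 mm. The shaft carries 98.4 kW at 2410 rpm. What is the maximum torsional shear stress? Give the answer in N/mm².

ω = 2π·2410/60 = 252.4 rad/s, so T = P/ω = 98.4×10³ / 252.4 = 389.9 N·m.
J = π(d_o⁴ − d_i⁴)/32 = π(0.0642⁴ − 0.0453⁴)/32 = 1.254×10^-6 m⁴.
τ_max = T·r/J = 389.9 × 0.0321 / 1.254×10^-6 = 9.978×10^6 Pa.

9.98 N/mm²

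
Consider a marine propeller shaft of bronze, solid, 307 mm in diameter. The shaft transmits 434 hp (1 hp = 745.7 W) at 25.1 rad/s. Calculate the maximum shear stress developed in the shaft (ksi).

0.329 ksi

ω = 25.1 rad/s, so T = P/ω = 434×745.7 / 25.10 = 12890 N·m.
J = πd⁴/32 = π(0.307)⁴/32 = 8.721×10^-4 m⁴.
τ_max = T·r/J = 12890 × 0.153 / 8.721×10^-4 = 2.270×10^6 Pa.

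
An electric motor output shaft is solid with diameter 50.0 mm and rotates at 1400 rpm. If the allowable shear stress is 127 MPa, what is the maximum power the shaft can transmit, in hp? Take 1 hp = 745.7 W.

613 hp

J = πd⁴/32 = π(0.0500)⁴/32 = 6.136×10^-7 m⁴.
T_max = τ_allow·J/r = 1.27×10^8 × 6.136×10^-7 / 0.0250 = 3117 N·m.
ω = 2π·1400/60 = 146.6 rad/s, so P_max = T_max·ω = 4.570×10^5 W.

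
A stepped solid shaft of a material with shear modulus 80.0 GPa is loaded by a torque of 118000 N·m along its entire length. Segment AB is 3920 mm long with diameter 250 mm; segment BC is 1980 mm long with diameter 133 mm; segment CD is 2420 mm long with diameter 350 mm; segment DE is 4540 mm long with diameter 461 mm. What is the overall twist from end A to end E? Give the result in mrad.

114 mrad

J_AB = π(0.250)⁴/32 = 3.83×10^-4 m⁴; J_BC = π(0.133)⁴/32 = 3.07×10^-5 m⁴; J_CD = π(0.350)⁴/32 = 1.47×10^-3 m⁴; J_DE = π(0.461)⁴/32 = 4.43×10^-3 m⁴.
θ = (T/G)·Σ L_i/J_i = (118000/80.0×10⁹)·(3.92/3.83×10^-4 + 1.98/3.07×10^-5 + 2.42/1.47×10^-3 + 4.54/4.43×10^-3) = 0.1141 rad.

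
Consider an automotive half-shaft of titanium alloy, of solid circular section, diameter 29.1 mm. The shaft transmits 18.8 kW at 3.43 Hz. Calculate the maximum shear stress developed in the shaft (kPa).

180000 kPa

ω = 2π·3.43 = 21.55 rad/s, so T = P/ω = 18.8×10³ / 21.55 = 872.3 N·m.
J = πd⁴/32 = π(0.0291)⁴/32 = 7.040×10^-8 m⁴.
τ_max = T·r/J = 872.3 × 0.0146 / 7.040×10^-8 = 1.803×10^8 Pa.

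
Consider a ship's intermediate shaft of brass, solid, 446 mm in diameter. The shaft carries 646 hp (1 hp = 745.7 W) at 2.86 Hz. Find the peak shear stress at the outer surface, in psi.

223 psi

ω = 2π·2.86 = 17.97 rad/s, so T = P/ω = 646×745.7 / 17.97 = 26810 N·m.
J = πd⁴/32 = π(0.446)⁴/32 = 3.885×10^-3 m⁴.
τ_max = T·r/J = 26810 × 0.223 / 3.885×10^-3 = 1.539×10^6 Pa.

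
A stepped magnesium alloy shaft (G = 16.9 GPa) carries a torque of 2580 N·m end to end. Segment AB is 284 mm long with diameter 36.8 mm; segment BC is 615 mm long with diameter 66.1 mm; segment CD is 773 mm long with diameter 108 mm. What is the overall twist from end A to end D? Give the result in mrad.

J_AB = π(0.0368)⁴/32 = 1.80×10^-7 m⁴; J_BC = π(0.0661)⁴/32 = 1.87×10^-6 m⁴; J_CD = π(0.108)⁴/32 = 1.34×10^-5 m⁴.
θ = (T/G)·Σ L_i/J_i = (2580/16.9×10⁹)·(0.284/1.80×10^-7 + 0.615/1.87×10^-6 + 0.773/1.34×10^-5) = 0.2997 rad.

300 mrad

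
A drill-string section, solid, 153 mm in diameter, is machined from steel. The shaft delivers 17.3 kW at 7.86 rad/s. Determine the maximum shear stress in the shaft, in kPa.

ω = 7.86 rad/s, so T = P/ω = 17.3×10³ / 7.860 = 2201 N·m.
J = πd⁴/32 = π(0.153)⁴/32 = 5.380×10^-5 m⁴.
τ_max = T·r/J = 2201 × 0.0765 / 5.380×10^-5 = 3.130×10^6 Pa.

3130 kPa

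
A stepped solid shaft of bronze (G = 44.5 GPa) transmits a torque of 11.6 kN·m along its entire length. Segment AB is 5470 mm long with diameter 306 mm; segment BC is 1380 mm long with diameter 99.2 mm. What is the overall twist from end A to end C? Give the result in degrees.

2.26°

J_AB = π(0.306)⁴/32 = 8.61×10^-4 m⁴; J_BC = π(0.0992)⁴/32 = 9.51×10^-6 m⁴.
θ = (T/G)·Σ L_i/J_i = (11600/44.5×10⁹)·(5.47/8.61×10^-4 + 1.38/9.51×10^-6) = 0.03949 rad.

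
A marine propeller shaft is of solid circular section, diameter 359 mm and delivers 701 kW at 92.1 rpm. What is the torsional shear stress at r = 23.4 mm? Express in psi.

151 psi

ω = 2π·92.1/60 = 9.645 rad/s, so T = P/ω = 701×10³ / 9.645 = 72680 N·m.
J = πd⁴/32 = π(0.359)⁴/32 = 1.631×10^-3 m⁴.
Shear stress varies linearly with radius: τ = T·r/J = 72680 × 0.0234 / 1.631×10^-3 = 1.043×10^6 Pa.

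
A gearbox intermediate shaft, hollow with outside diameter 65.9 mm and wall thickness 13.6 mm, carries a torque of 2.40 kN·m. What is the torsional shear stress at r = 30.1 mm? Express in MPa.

44.3 MPa

J = π(d_o⁴ − d_i⁴)/32 = π(0.0659⁴ − 0.0387⁴)/32 = 1.631×10^-6 m⁴.
Shear stress varies linearly with radius: τ = T·r/J = 2400 × 0.0301 / 1.631×10^-6 = 4.428×10^7 Pa.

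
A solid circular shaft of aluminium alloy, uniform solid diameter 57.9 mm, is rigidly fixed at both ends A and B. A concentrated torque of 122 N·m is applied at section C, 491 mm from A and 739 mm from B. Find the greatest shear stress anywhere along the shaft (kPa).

With uniform GJ and both ends fixed, compatibility θ_AC = θ_CB gives T_A·a = T_B·b, together with T_A + T_B = T₀.
T_A = T₀·b/(a+b) = 122.0·739/1230 = 73.30 N·m; T_B = 48.70 N·m.
τ in each portion: τ_AC = 1.92×10^6 Pa, τ_CB = 1.28×10^6 Pa; maximum is in AC.
τ_max = T_AC·r/J = 73.30·0.0290/1.10×10^-6 = 1.923×10^6 Pa.

1920 kPa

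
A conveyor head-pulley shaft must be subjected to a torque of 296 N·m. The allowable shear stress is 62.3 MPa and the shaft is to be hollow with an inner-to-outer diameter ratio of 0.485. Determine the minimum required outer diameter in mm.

29.5 mm

For a hollow shaft with d_i/d_o = 0.485: τ_max = 16T/(π d_o³ (1−k⁴)), so d_o = [16T/(π τ_allow (1−k⁴))]^(1/3) = [16·296.0/(π·6.23×10^7·0.9447)]^(1/3) = 0.02948 m.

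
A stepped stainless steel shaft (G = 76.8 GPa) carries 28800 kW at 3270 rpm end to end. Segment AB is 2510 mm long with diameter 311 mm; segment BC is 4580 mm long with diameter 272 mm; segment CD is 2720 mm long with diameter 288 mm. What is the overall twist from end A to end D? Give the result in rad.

0.0167 rad

ω = 2π·3270/60 = 342.4 rad/s, so T = P/ω = 28800×10³ / 342.4 = 84100 N·m.
J_AB = π(0.311)⁴/32 = 9.18×10^-4 m⁴; J_BC = π(0.272)⁴/32 = 5.37×10^-4 m⁴; J_CD = π(0.288)⁴/32 = 6.75×10^-4 m⁴.
θ = (T/G)·Σ L_i/J_i = (84100/76.8×10⁹)·(2.51/9.18×10^-4 + 4.58/5.37×10^-4 + 2.72/6.75×10^-4) = 0.01674 rad.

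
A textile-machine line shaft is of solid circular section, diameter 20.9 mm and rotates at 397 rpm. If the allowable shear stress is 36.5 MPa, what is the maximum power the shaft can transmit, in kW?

2.72 kW

J = πd⁴/32 = π(0.0209)⁴/32 = 1.873×10^-8 m⁴.
T_max = τ_allow·J/r = 3.65×10^7 × 1.873×10^-8 / 0.0104 = 65.43 N·m.
ω = 2π·397/60 = 41.57 rad/s, so P_max = T_max·ω = 2720 W.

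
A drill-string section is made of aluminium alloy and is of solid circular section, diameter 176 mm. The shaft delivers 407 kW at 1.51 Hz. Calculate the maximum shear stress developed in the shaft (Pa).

ω = 2π·1.51 = 9.488 rad/s, so T = P/ω = 407×10³ / 9.488 = 42900 N·m.
J = πd⁴/32 = π(0.176)⁴/32 = 9.420×10^-5 m⁴.
τ_max = T·r/J = 42900 × 0.0880 / 9.420×10^-5 = 4.007×10^7 Pa.

4.01e7 Pa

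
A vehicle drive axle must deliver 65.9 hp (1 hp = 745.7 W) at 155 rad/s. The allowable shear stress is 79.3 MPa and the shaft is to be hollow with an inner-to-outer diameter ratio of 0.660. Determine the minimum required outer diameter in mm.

ω = 155 rad/s, so T = P/ω = 65.9×745.7 / 155.0 = 317.0 N·m.
For a hollow shaft with d_i/d_o = 0.660: τ_max = 16T/(π d_o³ (1−k⁴)), so d_o = [16T/(π τ_allow (1−k⁴))]^(1/3) = [16·317.0/(π·7.93×10^7·0.8103)]^(1/3) = 0.02929 m.

29.3 mm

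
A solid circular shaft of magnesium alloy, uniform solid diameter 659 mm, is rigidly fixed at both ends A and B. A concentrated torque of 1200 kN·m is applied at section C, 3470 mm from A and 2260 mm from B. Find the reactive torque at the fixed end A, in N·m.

With uniform GJ and both ends fixed, compatibility θ_AC = θ_CB gives T_A·a = T_B·b, together with T_A + T_B = T₀.
T_A = T₀·b/(a+b) = 1.200e6·2260/5730 = 473300 N·m; T_B = 726700 N·m.

473000 N·m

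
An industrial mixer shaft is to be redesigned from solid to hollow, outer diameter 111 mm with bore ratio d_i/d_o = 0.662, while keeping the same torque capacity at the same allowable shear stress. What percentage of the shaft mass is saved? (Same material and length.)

Equal τ_max and T ⇒ the solid shaft needs d_s³ = d_o³(1−k⁴), so d_s = 111·(1−0.662⁴)^(1/3) = 103.4 mm.
Area ratio A_h/A_s = d_o²(1−k²)/d_s² = (1−k²)/(1−k⁴)^(2/3) = 0.6476.
Mass saving = 1 − 0.6476 = 35.2 %.

35.2 %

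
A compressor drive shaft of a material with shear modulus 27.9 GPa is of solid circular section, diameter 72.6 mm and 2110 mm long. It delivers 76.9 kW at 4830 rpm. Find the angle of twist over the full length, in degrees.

0.242°

ω = 2π·4830/60 = 505.8 rad/s, so T = P/ω = 76.9×10³ / 505.8 = 152.0 N·m.
J = πd⁴/32 = π(0.0726)⁴/32 = 2.727×10^-6 m⁴.
θ = T·L/(G·J) = 152.0 × 2.11 / (27.9×10⁹ × 2.727×10^-6) = 4.216×10^-3 rad.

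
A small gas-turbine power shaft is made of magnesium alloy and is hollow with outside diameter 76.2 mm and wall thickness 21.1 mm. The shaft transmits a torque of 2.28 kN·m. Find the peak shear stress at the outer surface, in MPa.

27.3 MPa

J = π(d_o⁴ − d_i⁴)/32 = π(0.0762⁴ − 0.0340⁴)/32 = 3.179×10^-6 m⁴.
τ_max = T·r/J = 2280 × 0.0381 / 3.179×10^-6 = 2.733×10^7 Pa.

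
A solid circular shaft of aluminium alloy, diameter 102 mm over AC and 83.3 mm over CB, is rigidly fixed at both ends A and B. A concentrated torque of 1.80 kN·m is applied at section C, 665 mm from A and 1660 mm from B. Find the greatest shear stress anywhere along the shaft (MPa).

7.33 MPa

Compatibility: T_A·a/J_AC = T_B·b/J_CB with T_A + T_B = T₀.
J_AC = 1.06×10^-5 m⁴, J_CB = 4.73×10^-6 m⁴, so T_A = T₀·(J_AC/a)/((J_AC/a)+(J_CB/b)) = 1528 N·m, T_B = 272.2 N·m.
τ in each portion: τ_AC = 7.33×10^6 Pa, τ_CB = 2.40×10^6 Pa; maximum is in AC.
τ_max = T_AC·r/J = 1528·0.0510/1.06×10^-5 = 7.332×10^6 Pa.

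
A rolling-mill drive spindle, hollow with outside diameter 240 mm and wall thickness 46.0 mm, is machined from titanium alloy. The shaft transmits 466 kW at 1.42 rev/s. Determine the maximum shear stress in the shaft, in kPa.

22500 kPa

ω = 2π·1.42 = 8.922 rad/s, so T = P/ω = 466×10³ / 8.922 = 52230 N·m.
J = π(d_o⁴ − d_i⁴)/32 = π(0.240⁴ − 0.148⁴)/32 = 2.786×10^-4 m⁴.
τ_max = T·r/J = 52230 × 0.120 / 2.786×10^-4 = 2.250×10^7 Pa.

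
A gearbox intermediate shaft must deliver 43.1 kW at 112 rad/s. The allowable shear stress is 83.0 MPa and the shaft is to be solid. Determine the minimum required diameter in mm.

28.7 mm

ω = 112 rad/s, so T = P/ω = 43.1×10³ / 112.0 = 384.8 N·m.
For a solid shaft τ_max = 16T/(πd³), so d = (16T/(π τ_allow))^(1/3) = (16·384.8/(π·8.30×10^7))^(1/3) = 0.02869 m.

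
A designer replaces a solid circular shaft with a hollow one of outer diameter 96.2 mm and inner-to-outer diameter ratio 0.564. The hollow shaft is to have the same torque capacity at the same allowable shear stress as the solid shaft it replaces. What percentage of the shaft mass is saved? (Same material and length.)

Equal τ_max and T ⇒ the solid shaft needs d_s³ = d_o³(1−k⁴), so d_s = 96.2·(1−0.564⁴)^(1/3) = 92.84 mm.
Area ratio A_h/A_s = d_o²(1−k²)/d_s² = (1−k²)/(1−k⁴)^(2/3) = 0.7322.
Mass saving = 1 − 0.7322 = 26.8 %.

26.8 %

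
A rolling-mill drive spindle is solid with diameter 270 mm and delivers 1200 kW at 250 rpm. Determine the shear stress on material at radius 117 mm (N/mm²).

10.3 N/mm²

ω = 2π·250/60 = 26.18 rad/s, so T = P/ω = 1200×10³ / 26.18 = 45840 N·m.
J = πd⁴/32 = π(0.270)⁴/32 = 5.217×10^-4 m⁴.
Shear stress varies linearly with radius: τ = T·r/J = 45840 × 0.117 / 5.217×10^-4 = 1.028×10^7 Pa.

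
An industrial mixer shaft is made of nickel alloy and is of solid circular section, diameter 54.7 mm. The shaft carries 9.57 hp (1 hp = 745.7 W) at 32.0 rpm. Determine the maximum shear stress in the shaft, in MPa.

ω = 2π·32.0/60 = 3.351 rad/s, so T = P/ω = 9.57×745.7 / 3.351 = 2130 N·m.
J = πd⁴/32 = π(0.0547)⁴/32 = 8.789×10^-7 m⁴.
τ_max = T·r/J = 2130 × 0.0274 / 8.789×10^-7 = 6.627×10^7 Pa.

66.3 MPa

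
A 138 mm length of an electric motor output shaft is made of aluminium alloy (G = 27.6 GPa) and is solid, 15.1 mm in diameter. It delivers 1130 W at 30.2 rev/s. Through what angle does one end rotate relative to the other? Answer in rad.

0.00583 rad

ω = 2π·30.2 = 189.8 rad/s, so T = P/ω = 1130 / 189.8 = 5.955 N·m.
J = πd⁴/32 = π(0.0151)⁴/32 = 5.104×10^-9 m⁴.
θ = T·L/(G·J) = 5.955 × 0.138 / (27.6×10⁹ × 5.104×10^-9) = 5.834×10^-3 rad.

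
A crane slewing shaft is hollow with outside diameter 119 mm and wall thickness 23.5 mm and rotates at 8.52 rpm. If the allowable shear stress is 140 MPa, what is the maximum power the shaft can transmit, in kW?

35.8 kW

J = π(d_o⁴ − d_i⁴)/32 = π(0.119⁴ − 0.0720⁴)/32 = 1.705×10^-5 m⁴.
T_max = τ_allow·J/r = 1.40×10^8 × 1.705×10^-5 / 0.0595 = 40120 N·m.
ω = 2π·8.52/60 = 0.8922 rad/s, so P_max = T_max·ω = 3.579×10^4 W.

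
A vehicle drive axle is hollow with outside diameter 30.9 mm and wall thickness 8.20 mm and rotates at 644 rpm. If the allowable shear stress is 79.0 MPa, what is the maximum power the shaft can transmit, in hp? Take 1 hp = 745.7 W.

J = π(d_o⁴ − d_i⁴)/32 = π(0.0309⁴ − 0.0145⁴)/32 = 8.516×10^-8 m⁴.
T_max = τ_allow·J/r = 7.90×10^7 × 8.516×10^-8 / 0.0154 = 435.5 N·m.
ω = 2π·644/60 = 67.44 rad/s, so P_max = T_max·ω = 2.937×10^4 W.

39.4 hp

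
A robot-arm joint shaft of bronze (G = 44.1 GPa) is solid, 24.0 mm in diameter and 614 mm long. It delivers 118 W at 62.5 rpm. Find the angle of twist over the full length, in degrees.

ω = 2π·62.5/60 = 6.545 rad/s, so T = P/ω = 118 / 6.545 = 18.03 N·m.
J = πd⁴/32 = π(0.0240)⁴/32 = 3.257×10^-8 m⁴.
θ = T·L/(G·J) = 18.03 × 0.614 / (44.1×10⁹ × 3.257×10^-8) = 7.707×10^-3 rad.

0.442°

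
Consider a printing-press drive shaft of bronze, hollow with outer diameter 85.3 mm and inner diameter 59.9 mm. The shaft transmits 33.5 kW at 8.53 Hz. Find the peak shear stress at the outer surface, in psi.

983 psi

ω = 2π·8.53 = 53.60 rad/s, so T = P/ω = 33.5×10³ / 53.60 = 625.1 N·m.
J = π(d_o⁴ − d_i⁴)/32 = π(0.0853⁴ − 0.0599⁴)/32 = 3.934×10^-6 m⁴.
τ_max = T·r/J = 625.1 × 0.0427 / 3.934×10^-6 = 6.777×10^6 Pa.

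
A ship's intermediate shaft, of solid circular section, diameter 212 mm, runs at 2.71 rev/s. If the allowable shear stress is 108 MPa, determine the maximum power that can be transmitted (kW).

J = πd⁴/32 = π(0.212)⁴/32 = 1.983×10^-4 m⁴.
T_max = τ_allow·J/r = 1.08×10^8 × 1.983×10^-4 / 0.106 = 202100 N·m.
ω = 2π·2.71 = 17.03 rad/s, so P_max = T_max·ω = 3.440×10^6 W.

3440 kW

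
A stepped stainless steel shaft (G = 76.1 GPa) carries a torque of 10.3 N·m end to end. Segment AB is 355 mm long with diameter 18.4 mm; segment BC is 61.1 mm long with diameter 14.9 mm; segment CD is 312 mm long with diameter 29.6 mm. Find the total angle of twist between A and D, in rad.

J_AB = π(0.0184)⁴/32 = 1.13×10^-8 m⁴; J_BC = π(0.0149)⁴/32 = 4.84×10^-9 m⁴; J_CD = π(0.0296)⁴/32 = 7.54×10^-8 m⁴.
θ = (T/G)·Σ L_i/J_i = (10.30/76.1×10⁹)·(0.355/1.13×10^-8 + 0.0611/4.84×10^-9 + 0.312/7.54×10^-8) = 6.539×10^-3 rad.

0.00654 rad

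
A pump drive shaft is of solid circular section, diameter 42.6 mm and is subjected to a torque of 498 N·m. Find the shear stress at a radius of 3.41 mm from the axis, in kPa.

J = πd⁴/32 = π(0.0426)⁴/32 = 3.233×10^-7 m⁴.
Shear stress varies linearly with radius: τ = T·r/J = 498.0 × 0.00341 / 3.233×10^-7 = 5.252×10^6 Pa.

5250 kPa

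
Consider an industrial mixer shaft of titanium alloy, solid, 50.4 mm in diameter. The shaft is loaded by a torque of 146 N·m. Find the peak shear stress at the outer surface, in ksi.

J = πd⁴/32 = π(0.0504)⁴/32 = 6.335×10^-7 m⁴.
τ_max = T·r/J = 146.0 × 0.0252 / 6.335×10^-7 = 5.808×10^6 Pa.

0.842 ksi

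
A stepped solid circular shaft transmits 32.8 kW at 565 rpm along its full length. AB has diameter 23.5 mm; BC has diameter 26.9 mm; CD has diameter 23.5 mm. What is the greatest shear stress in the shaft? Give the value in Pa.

ω = 2π·565/60 = 59.17 rad/s, so T = P/ω = 32.8×10³ / 59.17 = 554.4 N·m.
Under the same torque, τ_max = 16T/(πd³) is largest where d is smallest — segment AB (d = 23.5 mm).
τ_max = 16·554.4/(π·(0.0235)³) = 2.176×10^8 Pa.

2.18e8 Pa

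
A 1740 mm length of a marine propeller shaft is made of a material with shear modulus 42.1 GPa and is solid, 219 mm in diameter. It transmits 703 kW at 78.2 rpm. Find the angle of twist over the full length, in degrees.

ω = 2π·78.2/60 = 8.189 rad/s, so T = P/ω = 703×10³ / 8.189 = 85850 N·m.
J = πd⁴/32 = π(0.219)⁴/32 = 2.258×10^-4 m⁴.
θ = T·L/(G·J) = 85850 × 1.74 / (42.1×10⁹ × 2.258×10^-4) = 0.01571 rad.

0.900°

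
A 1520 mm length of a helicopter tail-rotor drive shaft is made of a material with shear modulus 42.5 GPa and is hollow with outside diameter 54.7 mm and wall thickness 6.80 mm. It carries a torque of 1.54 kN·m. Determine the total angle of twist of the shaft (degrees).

J = π(d_o⁴ − d_i⁴)/32 = π(0.0547⁴ − 0.0411⁴)/32 = 5.988×10^-7 m⁴.
θ = T·L/(G·J) = 1540 × 1.52 / (42.5×10⁹ × 5.988×10^-7) = 0.09198 rad.

5.27°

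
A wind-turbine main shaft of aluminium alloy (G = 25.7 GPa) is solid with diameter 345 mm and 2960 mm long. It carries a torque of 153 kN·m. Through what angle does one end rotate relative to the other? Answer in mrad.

J = πd⁴/32 = π(0.345)⁴/32 = 1.391×10^-3 m⁴.
θ = T·L/(G·J) = 153000 × 2.96 / (25.7×10⁹ × 1.391×10^-3) = 0.01267 rad.

12.7 mrad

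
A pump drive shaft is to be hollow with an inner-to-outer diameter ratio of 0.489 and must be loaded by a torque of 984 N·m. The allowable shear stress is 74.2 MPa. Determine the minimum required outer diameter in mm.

41.5 mm

For a hollow shaft with d_i/d_o = 0.489: τ_max = 16T/(π d_o³ (1−k⁴)), so d_o = [16T/(π τ_allow (1−k⁴))]^(1/3) = [16·984.0/(π·7.42×10^7·0.9428)]^(1/3) = 0.04153 m.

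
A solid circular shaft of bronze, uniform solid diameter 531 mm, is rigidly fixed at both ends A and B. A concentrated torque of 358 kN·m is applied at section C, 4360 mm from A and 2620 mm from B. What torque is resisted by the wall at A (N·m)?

134000 N·m

With uniform GJ and both ends fixed, compatibility θ_AC = θ_CB gives T_A·a = T_B·b, together with T_A + T_B = T₀.
T_A = T₀·b/(a+b) = 358000·2620/6980 = 134400 N·m; T_B = 223600 N·m.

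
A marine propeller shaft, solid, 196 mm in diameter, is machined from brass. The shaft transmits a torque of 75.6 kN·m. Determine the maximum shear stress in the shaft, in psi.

7420 psi

J = πd⁴/32 = π(0.196)⁴/32 = 1.449×10^-4 m⁴.
τ_max = T·r/J = 75600 × 0.0980 / 1.449×10^-4 = 5.114×10^7 Pa.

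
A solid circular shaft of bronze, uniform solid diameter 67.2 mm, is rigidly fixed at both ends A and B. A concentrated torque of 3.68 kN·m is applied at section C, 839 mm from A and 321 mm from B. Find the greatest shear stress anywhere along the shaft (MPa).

With uniform GJ and both ends fixed, compatibility θ_AC = θ_CB gives T_A·a = T_B·b, together with T_A + T_B = T₀.
T_A = T₀·b/(a+b) = 3680·321/1160 = 1018 N·m; T_B = 2662 N·m.
τ in each portion: τ_AC = 1.71×10^7 Pa, τ_CB = 4.47×10^7 Pa; maximum is in CB.
τ_max = T_CB·r/J = 2662·0.0336/2.00×10^-6 = 4.467×10^7 Pa.

44.7 MPa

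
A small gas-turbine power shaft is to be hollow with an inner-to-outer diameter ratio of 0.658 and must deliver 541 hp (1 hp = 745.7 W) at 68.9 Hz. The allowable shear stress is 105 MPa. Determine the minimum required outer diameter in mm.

38.2 mm

ω = 2π·68.9 = 432.9 rad/s, so T = P/ω = 541×745.7 / 432.9 = 931.9 N·m.
For a hollow shaft with d_i/d_o = 0.658: τ_max = 16T/(π d_o³ (1−k⁴)), so d_o = [16T/(π τ_allow (1−k⁴))]^(1/3) = [16·931.9/(π·1.05×10^8·0.8125)]^(1/3) = 0.03817 m.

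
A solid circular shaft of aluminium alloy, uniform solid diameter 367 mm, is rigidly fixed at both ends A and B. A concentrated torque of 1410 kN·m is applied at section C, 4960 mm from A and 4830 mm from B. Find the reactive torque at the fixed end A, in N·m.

696000 N·m

With uniform GJ and both ends fixed, compatibility θ_AC = θ_CB gives T_A·a = T_B·b, together with T_A + T_B = T₀.
T_A = T₀·b/(a+b) = 1.410e6·4830/9790 = 695600 N·m; T_B = 714400 N·m.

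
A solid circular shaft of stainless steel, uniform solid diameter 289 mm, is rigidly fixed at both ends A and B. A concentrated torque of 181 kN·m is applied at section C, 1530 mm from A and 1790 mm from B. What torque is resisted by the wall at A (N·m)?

97600 N·m

With uniform GJ and both ends fixed, compatibility θ_AC = θ_CB gives T_A·a = T_B·b, together with T_A + T_B = T₀.
T_A = T₀·b/(a+b) = 181000·1790/3320 = 97590 N·m; T_B = 83410 N·m.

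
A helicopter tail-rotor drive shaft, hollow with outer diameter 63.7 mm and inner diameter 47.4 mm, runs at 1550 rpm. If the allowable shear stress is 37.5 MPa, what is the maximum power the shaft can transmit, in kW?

214 kW

J = π(d_o⁴ − d_i⁴)/32 = π(0.0637⁴ − 0.0474⁴)/32 = 1.121×10^-6 m⁴.
T_max = τ_allow·J/r = 3.75×10^7 × 1.121×10^-6 / 0.0319 = 1320 N·m.
ω = 2π·1550/60 = 162.3 rad/s, so P_max = T_max·ω = 2.142×10^5 W.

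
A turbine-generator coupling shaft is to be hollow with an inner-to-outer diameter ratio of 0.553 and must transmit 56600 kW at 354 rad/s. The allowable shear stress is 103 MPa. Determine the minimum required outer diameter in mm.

ω = 354 rad/s, so T = P/ω = 56600×10³ / 354.0 = 159900 N·m.
For a hollow shaft with d_i/d_o = 0.553: τ_max = 16T/(π d_o³ (1−k⁴)), so d_o = [16T/(π τ_allow (1−k⁴))]^(1/3) = [16·159900/(π·1.03×10^8·0.9065)]^(1/3) = 0.2058 m.

206 mm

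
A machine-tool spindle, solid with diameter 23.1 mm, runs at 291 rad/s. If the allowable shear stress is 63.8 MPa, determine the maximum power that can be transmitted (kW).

44.9 kW

J = πd⁴/32 = π(0.0231)⁴/32 = 2.795×10^-8 m⁴.
T_max = τ_allow·J/r = 6.38×10^7 × 2.795×10^-8 / 0.0116 = 154.4 N·m.
ω = 291 rad/s, so P_max = T_max·ω = 4.493×10^4 W.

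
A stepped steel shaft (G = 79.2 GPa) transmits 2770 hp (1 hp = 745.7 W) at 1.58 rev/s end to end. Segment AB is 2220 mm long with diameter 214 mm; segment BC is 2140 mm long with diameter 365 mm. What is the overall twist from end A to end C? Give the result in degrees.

ω = 2π·1.58 = 9.927 rad/s, so T = P/ω = 2770×745.7 / 9.927 = 208100 N·m.
J_AB = π(0.214)⁴/32 = 2.06×10^-4 m⁴; J_BC = π(0.365)⁴/32 = 1.74×10^-3 m⁴.
θ = (T/G)·Σ L_i/J_i = (208100/79.2×10⁹)·(2.22/2.06×10^-4 + 2.14/1.74×10^-3) = 0.03155 rad.

1.81°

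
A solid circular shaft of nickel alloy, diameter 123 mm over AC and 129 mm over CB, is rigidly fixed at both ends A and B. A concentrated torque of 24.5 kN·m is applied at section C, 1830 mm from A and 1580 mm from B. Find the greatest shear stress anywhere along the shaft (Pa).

Compatibility: T_A·a/J_AC = T_B·b/J_CB with T_A + T_B = T₀.
J_AC = 2.25×10^-5 m⁴, J_CB = 2.72×10^-5 m⁴, so T_A = T₀·(J_AC/a)/((J_AC/a)+(J_CB/b)) = 10200 N·m, T_B = 14300 N·m.
τ in each portion: τ_AC = 2.79×10^7 Pa, τ_CB = 3.39×10^7 Pa; maximum is in CB.
τ_max = T_CB·r/J = 14300·0.0645/2.72×10^-5 = 3.392×10^7 Pa.

3.39e7 Pa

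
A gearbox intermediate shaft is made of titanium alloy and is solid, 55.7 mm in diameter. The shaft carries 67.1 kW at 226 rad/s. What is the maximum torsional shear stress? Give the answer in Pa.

ω = 226 rad/s, so T = P/ω = 67.1×10³ / 226.0 = 296.9 N·m.
J = πd⁴/32 = π(0.0557)⁴/32 = 9.450×10^-7 m⁴.
τ_max = T·r/J = 296.9 × 0.0278 / 9.450×10^-7 = 8.750×10^6 Pa.

8.75e6 Pa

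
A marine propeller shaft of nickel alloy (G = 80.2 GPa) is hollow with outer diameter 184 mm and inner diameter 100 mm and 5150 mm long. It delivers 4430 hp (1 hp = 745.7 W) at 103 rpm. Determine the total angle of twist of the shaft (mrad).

ω = 2π·103/60 = 10.79 rad/s, so T = P/ω = 4430×745.7 / 10.79 = 306300 N·m.
J = π(d_o⁴ − d_i⁴)/32 = π(0.184⁴ − 0.100⁴)/32 = 1.027×10^-4 m⁴.
θ = T·L/(G·J) = 306300 × 5.15 / (80.2×10⁹ × 1.027×10^-4) = 0.1915 rad.

191 mrad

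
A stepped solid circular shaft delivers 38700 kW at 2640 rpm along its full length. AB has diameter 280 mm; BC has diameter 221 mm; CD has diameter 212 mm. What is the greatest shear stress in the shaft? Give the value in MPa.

ω = 2π·2640/60 = 276.5 rad/s, so T = P/ω = 38700×10³ / 276.5 = 140000 N·m.
Under the same torque, τ_max = 16T/(πd³) is largest where d is smallest — segment CD (d = 212 mm).
τ_max = 16·140000/(π·(0.212)³) = 7.482×10^7 Pa.

74.8 MPa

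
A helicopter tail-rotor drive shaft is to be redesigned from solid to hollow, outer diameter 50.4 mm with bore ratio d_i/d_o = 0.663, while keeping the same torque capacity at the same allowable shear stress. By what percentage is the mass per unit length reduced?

35.3 %

Equal τ_max and T ⇒ the solid shaft needs d_s³ = d_o³(1−k⁴), so d_s = 50.4·(1−0.663⁴)^(1/3) = 46.92 mm.
Area ratio A_h/A_s = d_o²(1−k²)/d_s² = (1−k²)/(1−k⁴)^(2/3) = 0.6467.
Mass saving = 1 − 0.6467 = 35.3 %.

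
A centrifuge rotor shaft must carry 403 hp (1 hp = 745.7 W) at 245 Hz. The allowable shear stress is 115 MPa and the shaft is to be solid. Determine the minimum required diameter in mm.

20.5 mm

ω = 2π·245 = 1539 rad/s, so T = P/ω = 403×745.7 / 1539 = 195.2 N·m.
For a solid shaft τ_max = 16T/(πd³), so d = (16T/(π τ_allow))^(1/3) = (16·195.2/(π·1.15×10^8))^(1/3) = 0.02052 m.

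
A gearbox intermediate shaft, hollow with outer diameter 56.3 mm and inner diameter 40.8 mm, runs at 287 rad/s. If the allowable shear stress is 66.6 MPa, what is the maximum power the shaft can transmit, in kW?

J = π(d_o⁴ − d_i⁴)/32 = π(0.0563⁴ − 0.0408⁴)/32 = 7.143×10^-7 m⁴.
T_max = τ_allow·J/r = 6.66×10^7 × 7.143×10^-7 / 0.0281 = 1690 N·m.
ω = 287 rad/s, so P_max = T_max·ω = 4.850×10^5 W.

485 kW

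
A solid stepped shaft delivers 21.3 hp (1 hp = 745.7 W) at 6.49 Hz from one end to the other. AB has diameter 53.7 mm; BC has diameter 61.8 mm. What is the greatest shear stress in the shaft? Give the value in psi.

1860 psi

ω = 2π·6.49 = 40.78 rad/s, so T = P/ω = 21.3×745.7 / 40.78 = 389.5 N·m.
Under the same torque, τ_max = 16T/(πd³) is largest where d is smallest — segment AB (d = 53.7 mm).
τ_max = 16·389.5/(π·(0.0537)³) = 1.281×10^7 Pa.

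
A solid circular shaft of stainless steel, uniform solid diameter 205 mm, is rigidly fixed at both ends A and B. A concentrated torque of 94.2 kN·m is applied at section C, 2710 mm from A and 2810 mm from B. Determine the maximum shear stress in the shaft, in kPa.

With uniform GJ and both ends fixed, compatibility θ_AC = θ_CB gives T_A·a = T_B·b, together with T_A + T_B = T₀.
T_A = T₀·b/(a+b) = 94200·2810/5520 = 47950 N·m; T_B = 46250 N·m.
τ in each portion: τ_AC = 2.83×10^7 Pa, τ_CB = 2.73×10^7 Pa; maximum is in AC.
τ_max = T_AC·r/J = 47950·0.102/1.73×10^-4 = 2.835×10^7 Pa.

28300 kPa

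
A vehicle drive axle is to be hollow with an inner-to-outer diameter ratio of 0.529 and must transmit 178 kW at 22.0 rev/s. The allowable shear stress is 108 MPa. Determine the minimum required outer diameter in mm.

ω = 2π·22.0 = 138.2 rad/s, so T = P/ω = 178×10³ / 138.2 = 1288 N·m.
For a hollow shaft with d_i/d_o = 0.529: τ_max = 16T/(π d_o³ (1−k⁴)), so d_o = [16T/(π τ_allow (1−k⁴))]^(1/3) = [16·1288/(π·1.08×10^8·0.9217)]^(1/3) = 0.04039 m.

40.4 mm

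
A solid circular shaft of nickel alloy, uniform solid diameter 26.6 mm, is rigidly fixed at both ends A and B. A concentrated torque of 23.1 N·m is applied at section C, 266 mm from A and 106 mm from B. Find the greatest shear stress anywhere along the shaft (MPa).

With uniform GJ and both ends fixed, compatibility θ_AC = θ_CB gives T_A·a = T_B·b, together with T_A + T_B = T₀.
T_A = T₀·b/(a+b) = 23.10·106/372.0 = 6.582 N·m; T_B = 16.52 N·m.
τ in each portion: τ_AC = 1.78×10^6 Pa, τ_CB = 4.47×10^6 Pa; maximum is in CB.
τ_max = T_CB·r/J = 16.52·0.0133/4.92×10^-8 = 4.470×10^6 Pa.

4.47 MPa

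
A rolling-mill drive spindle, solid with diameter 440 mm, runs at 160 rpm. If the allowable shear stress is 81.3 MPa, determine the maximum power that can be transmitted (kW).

22800 kW

J = πd⁴/32 = π(0.440)⁴/32 = 3.680×10^-3 m⁴.
T_max = τ_allow·J/r = 8.13×10^7 × 3.680×10^-3 / 0.220 = 1.360e6 N·m.
ω = 2π·160/60 = 16.76 rad/s, so P_max = T_max·ω = 2.278×10^7 W.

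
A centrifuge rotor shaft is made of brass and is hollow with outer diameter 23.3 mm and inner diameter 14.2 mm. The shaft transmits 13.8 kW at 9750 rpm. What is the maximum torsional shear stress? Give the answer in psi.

916 psi

ω = 2π·9750/60 = 1021 rad/s, so T = P/ω = 13.8×10³ / 1021 = 13.52 N·m.
J = π(d_o⁴ − d_i⁴)/32 = π(0.0233⁴ − 0.0142⁴)/32 = 2.494×10^-8 m⁴.
τ_max = T·r/J = 13.52 × 0.0117 / 2.494×10^-8 = 6.313×10^6 Pa.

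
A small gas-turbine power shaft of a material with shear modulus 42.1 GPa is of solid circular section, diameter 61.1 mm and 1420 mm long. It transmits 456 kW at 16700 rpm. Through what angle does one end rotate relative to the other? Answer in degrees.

ω = 2π·16700/60 = 1749 rad/s, so T = P/ω = 456×10³ / 1749 = 260.7 N·m.
J = πd⁴/32 = π(0.0611)⁴/32 = 1.368×10^-6 m⁴.
θ = T·L/(G·J) = 260.7 × 1.42 / (42.1×10⁹ × 1.368×10^-6) = 6.428×10^-3 rad.

0.368°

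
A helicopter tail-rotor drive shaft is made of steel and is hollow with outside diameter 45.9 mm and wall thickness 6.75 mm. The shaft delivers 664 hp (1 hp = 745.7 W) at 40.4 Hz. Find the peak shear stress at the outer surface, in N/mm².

ω = 2π·40.4 = 253.8 rad/s, so T = P/ω = 664×745.7 / 253.8 = 1951 N·m.
J = π(d_o⁴ − d_i⁴)/32 = π(0.0459⁴ − 0.0324⁴)/32 = 3.276×10^-7 m⁴.
τ_max = T·r/J = 1951 × 0.0229 / 3.276×10^-7 = 1.367×10^8 Pa.

137 N/mm²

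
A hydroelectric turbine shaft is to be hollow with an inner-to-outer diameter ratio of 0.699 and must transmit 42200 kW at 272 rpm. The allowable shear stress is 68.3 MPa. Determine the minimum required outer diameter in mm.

526 mm

ω = 2π·272/60 = 28.48 rad/s, so T = P/ω = 42200×10³ / 28.48 = 1.482e6 N·m.
For a hollow shaft with d_i/d_o = 0.699: τ_max = 16T/(π d_o³ (1−k⁴)), so d_o = [16T/(π τ_allow (1−k⁴))]^(1/3) = [16·1.482e6/(π·6.83×10^7·0.7613)]^(1/3) = 0.5255 m.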